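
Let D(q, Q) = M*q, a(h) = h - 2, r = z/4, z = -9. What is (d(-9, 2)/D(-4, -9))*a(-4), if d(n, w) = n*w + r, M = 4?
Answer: -243/32 ≈ -7.5938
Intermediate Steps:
r = -9/4 ≈ -2.2500
d(n, w) = -9/4 + n*w (d(n, w) = n*w - 9/4 = -9/4 + n*w)
a(h) = -2 + h
D(q, Q) = 4*q
(d(-9, 2)/D(-4, -9))*a(-4) = ((-9/4 - 9*2)/((4*(-4))))*(-2 - 4) = ((-9/4 - 18)/(-16))*(-6) = -1/16*(-81/4)*(-6) = (81/64)*(-6) = -243/32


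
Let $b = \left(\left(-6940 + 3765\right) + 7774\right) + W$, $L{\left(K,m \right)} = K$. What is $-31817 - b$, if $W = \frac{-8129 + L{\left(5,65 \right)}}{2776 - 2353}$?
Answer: $- \frac{5131948}{141} \approx -36397.0$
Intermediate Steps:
$W = - \frac{2708}{141}$ ($W = \frac{-8129 + 5}{2776 - 2353} = - \frac{8124}{423} = \left(-8124\right) \frac{1}{423} = - \frac{2708}{141} \approx -19.206$)
$b = \frac{645751}{141}$ ($b = \left(\left(-6940 + 3765\right) + 7774\right) - \frac{2708}{141} = \left(-3175 + 7774\right) - \frac{2708}{141} = 4599 - \frac{2708}{141} = \frac{645751}{141} \approx 4579.8$)
$-31817 - b = -31817 - \frac{645751}{141} = - \frac{5131948}{141}$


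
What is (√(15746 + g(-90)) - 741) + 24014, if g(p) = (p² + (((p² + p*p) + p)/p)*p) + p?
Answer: 23273 + √39866 ≈ 23473.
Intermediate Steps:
g(p) = 2*p + 3*p² (g(p) = (p² + (((p² + p²) + p)/p)*p) + p = (p² + ((2*p² + p)/p)*p) + p = (p² + ((p + 2*p²)/p)*p) + p = (p² + (p + 2*p²)) + p = (p + 3*p²) + p = 2*p + 3*p²)
(√(15746 + g(-90)) - 741) + 24014 = (√(15746 - 90*(2 + 3*(-90))) - 741) + 24014 = (√(15746 - 90*(2 - 270)) - 741) + 24014 = (√(15746 - 90*(-268)) - 741) + 24014 = (√(15746 + 24120) - 741) + 24014 = (√39866 - 741) + 24014 = (-741 + √39866) + 24014 = 23273 + √39866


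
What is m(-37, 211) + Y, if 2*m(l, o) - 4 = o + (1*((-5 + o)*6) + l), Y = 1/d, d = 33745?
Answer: 23857716/33745 ≈ 707.00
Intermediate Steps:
Y = 1/33745 ≈ 2.9634e-5
m(l, o) = -13 + l/2 + 7*o/2 (m(l, o) = 2 + (o + (1*((-5 + o)*6) + l))/2 = 2 + (o + (1*(-30 + 6*o) + l))/2 = 2 + (o + ((-30 + 6*o) + l))/2 = 2 + (o + (-30 + l + 6*o))/2 = 2 + (-30 + l + 7*o)/2 = 2 + (-15 + l/2 + 7*o/2) = -13 + l/2 + 7*o/2)
m(-37, 211) + Y = (-13 + (½)*(-37) + (7/2)*211) + 1/33745 = (-13 - 37/2 + 1477/2) + 1/33745 = 707 + 1/33745 = 23857716/33745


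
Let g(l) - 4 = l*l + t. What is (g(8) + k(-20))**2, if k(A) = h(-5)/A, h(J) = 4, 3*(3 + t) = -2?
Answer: 925444/225 ≈ 4113.1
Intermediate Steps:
t = -11/3 (t = -3 + (1/3)*(-2) = -3 - 2/3 = -11/3 ≈ -3.6667)
g(l) = 1/3 + l**2 (g(l) = 4 + (l*l - 11/3) = 4 + (l**2 - 11/3) = 4 + (-11/3 + l**2) = 1/3 + l**2)
k(A) = 4/A
(g(8) + k(-20))**2 = ((1/3 + 8**2) + 4/(-20))**2 = ((1/3 + 64) + 4*(-1/20))**2 = (193/3 - 1/5)**2 = (962/15)**2 = 925444/225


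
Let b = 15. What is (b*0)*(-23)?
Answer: 0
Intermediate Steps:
(b*0)*(-23) = (15*0)*(-23) = 0*(-23) = 0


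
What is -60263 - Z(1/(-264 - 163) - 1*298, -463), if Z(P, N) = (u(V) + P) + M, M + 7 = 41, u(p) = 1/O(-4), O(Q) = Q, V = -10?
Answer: -102477861/1708 ≈ -59999.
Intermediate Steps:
u(p) = -¼ (u(p) = 1/(-4) = -¼)
M = 34 (M = -7 + 41 = 34)
Z(P, N) = 135/4 + P (Z(P, N) = (-¼ + P) + 34 = 135/4 + P)
-60263 - Z(1/(-264 - 163) - 1*298, -463) = -60263 - (135/4 + (1/(-264 - 163) - 1*298)) = -60263 - (135/4 + (1/(-427) - 298)) = -60263 - (135/4 + (-1/427 - 298)) = -60263 - (135/4 - 127247/427) = -60263 - 1*(-451343/1708) = -60263 + 451343/1708 = -102477861/1708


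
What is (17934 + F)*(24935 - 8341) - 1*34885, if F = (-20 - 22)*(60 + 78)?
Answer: 201383087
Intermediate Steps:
F = -5796 (F = -42*138 = -5796)
(17934 + F)*(24935 - 8341) - 1*34885 = (17934 - 5796)*(24935 - 8341) - 1*34885 = 12138*16594 - 34885 = 201417972 - 34885 = 201383087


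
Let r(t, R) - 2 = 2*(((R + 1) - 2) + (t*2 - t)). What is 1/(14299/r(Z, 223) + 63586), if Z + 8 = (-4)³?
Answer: 302/19217271 ≈ 1.5715e-5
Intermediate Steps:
Z = -72 (Z = -8 + (-4)³ = -8 - 64 = -72)
r(t, R) = 2*R + 2*t (r(t, R) = 2 + 2*(((R + 1) - 2) + (t*2 - t)) = 2 + 2*(((1 + R) - 2) + (2*t - t)) = 2 + 2*((-1 + R) + t) = 2 + 2*(-1 + R + t) = 2 + (-2 + 2*R + 2*t) = 2*R + 2*t)
1/(14299/r(Z, 223) + 63586) = 1/(14299/(2*223 + 2*(-72)) + 63586) = 1/(14299/(446 - 144) + 63586) = 1/(14299/302 + 63586) = 1/(19217271/302) = 302/19217271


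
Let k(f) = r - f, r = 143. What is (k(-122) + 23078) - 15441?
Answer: 7902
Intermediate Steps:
k(f) = 143 - f
(k(-122) + 23078) - 15441 = ((143 - 1*(-122)) + 23078) - 15441 = ((143 + 122) + 23078) - 15441 = (265 + 23078) - 15441 = 23343 - 15441 = 7902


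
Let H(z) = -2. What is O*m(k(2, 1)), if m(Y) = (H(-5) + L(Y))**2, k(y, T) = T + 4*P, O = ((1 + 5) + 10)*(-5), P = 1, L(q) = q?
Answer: -720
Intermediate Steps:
O = -80 (O = (6 + 10)*(-5) = 16*(-5) = -80)
k(y, T) = 4 + T (k(y, T) = T + 4*1 = T + 4 = 4 + T)
m(Y) = (-2 + Y)**2
O*m(k(2, 1)) = -80*(-2 + (4 + 1))**2 = -80*(-2 + 5)**2 = -80*3**2 = -80*9 = -720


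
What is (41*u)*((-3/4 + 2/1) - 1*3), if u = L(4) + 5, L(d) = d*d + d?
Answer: -7175/4 ≈ -1793.8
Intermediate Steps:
L(d) = d + d² (L(d) = d² + d = d + d²)
u = 25 (u = 4*(1 + 4) + 5 = 4*5 + 5 = 20 + 5 = 25)
(41*u)*((-3/4 + 2/1) - 1*3) = (41*25)*((-3/4 + 2/1) - 1*3) = 1025*((-3*¼ + 2*1) - 3) = 1025*((-¾ + 2) - 3) = 1025*(5/4 - 3) = 1025*(-7/4) = -7175/4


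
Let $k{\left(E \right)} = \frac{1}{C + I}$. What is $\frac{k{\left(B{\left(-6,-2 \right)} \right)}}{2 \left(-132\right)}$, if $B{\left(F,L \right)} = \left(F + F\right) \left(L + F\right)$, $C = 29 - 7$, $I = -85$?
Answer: $\frac{1}{16632} \approx 6.0125 \cdot 10^{-5}$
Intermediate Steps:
$C = 22$ ($C = 29 - 7 = 22$)
$B{\left(F,L \right)} = 2 F \left(F + L\right)$
$k{\left(E \right)} = - \frac{1}{63}$ ($k{\left(E \right)} = \frac{1}{22 - 85} = \frac{1}{-63} = - \frac{1}{63}$)
$\frac{k{\left(B{\left(-6,-2 \right)} \right)}}{2 \left(-132\right)} = - \frac{1}{63 \cdot 2 \left(-132\right)} = - \frac{1}{63 \left(-264\right)} = \left(- \frac{1}{63}\right) \left(- \frac{1}{264}\right) = \frac{1}{16632}$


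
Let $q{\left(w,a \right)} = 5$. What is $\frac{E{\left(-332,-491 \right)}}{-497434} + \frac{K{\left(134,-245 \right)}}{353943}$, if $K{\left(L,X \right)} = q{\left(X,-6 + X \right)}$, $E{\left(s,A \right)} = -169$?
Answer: $\frac{62303537}{176063282262} \approx 0.00035387$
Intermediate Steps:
$K{\left(L,X \right)} = 5$
$\frac{E{\left(-332,-491 \right)}}{-497434} + \frac{K{\left(134,-245 \right)}}{353943} = - \frac{169}{-497434} + \frac{5}{353943} = \left(-169\right) \left(- \frac{1}{497434}\right) + 5 \cdot \frac{1}{353943} = \frac{169}{497434} + \frac{5}{353943} = \frac{62303537}{176063282262}$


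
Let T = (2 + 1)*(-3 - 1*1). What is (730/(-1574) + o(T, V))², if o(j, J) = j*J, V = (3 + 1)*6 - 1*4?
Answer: 35813670025/619369 ≈ 57823.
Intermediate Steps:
T = -12 (T = 3*(-3 - 1) = 3*(-4) = -12)
V = 20 (V = 4*6 - 4 = 24 - 4 = 20)
o(j, J) = J*j
(730/(-1574) + o(T, V))² = (730/(-1574) + 20*(-12))² = (730*(-1/1574) - 240)² = (-365/787 - 240)² = (-189245/787)² = 35813670025/619369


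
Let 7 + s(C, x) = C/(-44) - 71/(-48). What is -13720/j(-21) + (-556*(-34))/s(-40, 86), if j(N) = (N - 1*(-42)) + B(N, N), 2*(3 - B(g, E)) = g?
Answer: -755526928/168015 ≈ -4496.8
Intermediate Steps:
B(g, E) = 3 - g/2
s(C, x) = -265/48 - C/44 (s(C, x) = -7 + (C/(-44) - 71/(-48)) = -7 + (C*(-1/44) - 71*(-1/48)) = -7 + (-C/44 + 71/48) = -7 + (71/48 - C/44) = -265/48 - C/44)
j(N) = 45 + N/2 (j(N) = (N - 1*(-42)) + (3 - N/2) = (N + 42) + (3 - N/2) = (42 + N) + (3 - N/2) = 45 + N/2)
-13720/j(-21) + (-556*(-34))/s(-40, 86) = -13720/(45 + (1/2)*(-21)) + (-556*(-34))/(-265/48 - 1/44*(-40)) = -13720/(45 - 21/2) + 18904/(-265/48 + 10/11) = -13720/69/2 + 18904/(-2435/528) = -13720*2/69 + 18904*(-528/2435) = -27440/69 - 9981312/2435 = -755526928/168015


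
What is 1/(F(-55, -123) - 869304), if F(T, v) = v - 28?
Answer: -1/869455 ≈ -1.1501e-6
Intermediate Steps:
F(T, v) = -28 + v
1/(F(-55, -123) - 869304) = 1/((-28 - 123) - 869304) = 1/(-151 - 869304) = 1/(-869455) = -1/869455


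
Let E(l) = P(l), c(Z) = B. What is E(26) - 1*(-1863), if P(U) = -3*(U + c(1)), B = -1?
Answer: 1788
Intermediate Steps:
c(Z) = -1
P(U) = 3 - 3*U (P(U) = -3*(U - 1) = -3*(-1 + U) = 3 - 3*U)
E(l) = 3 - 3*l
E(26) - 1*(-1863) = (3 - 3*26) - 1*(-1863) = (3 - 78) + 1863 = -75 + 1863 = 1788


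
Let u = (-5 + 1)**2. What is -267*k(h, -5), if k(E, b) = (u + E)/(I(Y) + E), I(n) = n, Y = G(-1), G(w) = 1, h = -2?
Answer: 3738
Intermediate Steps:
Y = 1
u = 16 (u = (-4)**2 = 16)
k(E, b) = (16 + E)/(1 + E)
-267*k(h, -5) = -267*(16 - 2)/(1 - 2) = -267*14/(-1) = -(-267)*14 = -267*(-14) = 3738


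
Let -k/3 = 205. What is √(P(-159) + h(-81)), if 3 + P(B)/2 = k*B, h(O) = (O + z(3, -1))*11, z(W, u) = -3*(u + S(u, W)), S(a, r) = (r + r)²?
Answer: 3*√21502 ≈ 439.91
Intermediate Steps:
S(a, r) = 4*r² (S(a, r) = (2*r)² = 4*r²)
k = -615 (k = -3*205 = -615)
z(W, u) = -12*W² - 3*u (z(W, u) = -3*(u + 4*W²) = -12*W² - 3*u)
h(O) = -1155 + 11*O (h(O) = (O + (-12*3² - 3*(-1)))*11 = (O + (-12*9 + 3))*11 = (O + (-108 + 3))*11 = (O - 105)*11 = (-105 + O)*11 = -1155 + 11*O)
P(B) = -6 - 1230*B (P(B) = -6 + 2*(-615*B) = -6 - 1230*B)
√(P(-159) + h(-81)) = √((-6 - 1230*(-159)) + (-1155 + 11*(-81))) = √((-6 + 195570) + (-1155 - 891)) = √(195564 - 2046) = √193518 = 3*√21502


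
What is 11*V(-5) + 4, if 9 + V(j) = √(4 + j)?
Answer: -95 + 11*I ≈ -95.0 + 11.0*I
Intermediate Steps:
V(j) = -9 + √(4 + j)
11*V(-5) + 4 = 11*(-9 + √(4 - 5)) + 4 = 11*(-9 + √(-1)) + 4 = 11*(-9 + I) + 4 = (-99 + 11*I) + 4 = -95 + 11*I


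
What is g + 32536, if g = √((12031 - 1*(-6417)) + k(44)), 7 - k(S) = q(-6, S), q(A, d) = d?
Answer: 32536 + 19*√51 ≈ 32672.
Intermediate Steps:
k(S) = 7 - S
g = 19*√51 (g = √((12031 - 1*(-6417)) + (7 - 1*44)) = √((12031 + 6417) + (7 - 44)) = √(18448 - 37) = √18411 = 19*√51 ≈ 135.69)
g + 32536 = 19*√51 + 32536 = 32536 + 19*√51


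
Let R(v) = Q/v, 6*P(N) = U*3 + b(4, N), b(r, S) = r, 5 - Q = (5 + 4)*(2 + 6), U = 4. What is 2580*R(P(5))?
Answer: -129645/2 ≈ -64823.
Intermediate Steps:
Q = -67 (Q = 5 - (5 + 4)*(2 + 6) = 5 - 9*8 = 5 - 1*72 = 5 - 72 = -67)
P(N) = 8/3 (P(N) = (4*3 + 4)/6 = (12 + 4)/6 = (⅙)*16 = 8/3)
R(v) = -67/v
2580*R(P(5)) = 2580*(-67/8/3) = 2580*(-67*3/8) = 2580*(-201/8) = -129645/2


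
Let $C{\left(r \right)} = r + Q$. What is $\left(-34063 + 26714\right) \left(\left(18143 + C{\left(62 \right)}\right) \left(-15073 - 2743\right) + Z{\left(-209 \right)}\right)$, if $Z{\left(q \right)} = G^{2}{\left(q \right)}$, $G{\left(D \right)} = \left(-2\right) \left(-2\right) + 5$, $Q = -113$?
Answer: $2368781056859$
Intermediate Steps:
$C{\left(r \right)} = -113 + r$ ($C{\left(r \right)} = r - 113 = -113 + r$)
$G{\left(D \right)} = 9$ ($G{\left(D \right)} = 4 + 5 = 9$)
$Z{\left(q \right)} = 81$ ($Z{\left(q \right)} = 9^{2} = 81$)
$\left(-34063 + 26714\right) \left(\left(18143 + C{\left(62 \right)}\right) \left(-15073 - 2743\right) + Z{\left(-209 \right)}\right) = \left(-34063 + 26714\right) \left(\left(18143 + \left(-113 + 62\right)\right) \left(-15073 - 2743\right) + 81\right) = - 7349 \left(\left(18143 - 51\right) \left(-17816\right) + 81\right) = - 7349 \left(18092 \left(-17816\right) + 81\right) = - 7349 \left(-322327072 + 81\right) = \left(-7349\right) \left(-322326991\right) = 2368781056859$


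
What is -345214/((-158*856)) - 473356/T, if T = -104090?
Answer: 24988444387/3519491080 ≈ 7.1000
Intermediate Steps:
-345214/((-158*856)) - 473356/T = -345214/((-158*856)) - 473356/(-104090) = -345214/(-135248) - 473356*(-1/104090) = -345214*(-1/135248) + 236678/52045 = 172607/67624 + 236678/52045 = 24988444387/3519491080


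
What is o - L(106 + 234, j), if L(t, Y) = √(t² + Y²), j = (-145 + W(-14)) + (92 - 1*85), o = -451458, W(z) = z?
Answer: -451458 - 4*√8669 ≈ -4.5183e+5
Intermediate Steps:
j = -152 (j = (-145 - 14) + (92 - 1*85) = -159 + (92 - 85) = -159 + 7 = -152)
L(t, Y) = √(Y² + t²)
o - L(106 + 234, j) = -451458 - √((-152)² + (106 + 234)²) = -451458 - √(23104 + 340²) = -451458 - √(23104 + 115600) = -451458 - √138704 = -451458 - 4*√8669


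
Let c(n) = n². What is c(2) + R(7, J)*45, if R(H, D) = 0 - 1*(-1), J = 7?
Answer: 49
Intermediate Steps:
R(H, D) = 1 (R(H, D) = 0 + 1 = 1)
c(2) + R(7, J)*45 = 2² + 1*45 = 4 + 45 = 49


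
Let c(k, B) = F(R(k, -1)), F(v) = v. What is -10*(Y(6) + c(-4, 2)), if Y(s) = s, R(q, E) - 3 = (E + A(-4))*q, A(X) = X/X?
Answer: -90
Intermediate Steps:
A(X) = 1
R(q, E) = 3 + q*(1 + E) (R(q, E) = 3 + (E + 1)*q = 3 + (1 + E)*q = 3 + q*(1 + E))
c(k, B) = 3 (c(k, B) = 3 + k - k = 3)
-10*(Y(6) + c(-4, 2)) = -10*(6 + 3) = -10*9 = -90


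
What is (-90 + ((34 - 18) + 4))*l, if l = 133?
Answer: -9310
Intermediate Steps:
(-90 + ((34 - 18) + 4))*l = (-90 + ((34 - 18) + 4))*133 = (-90 + (16 + 4))*133 = (-90 + 20)*133 = -70*133 = -9310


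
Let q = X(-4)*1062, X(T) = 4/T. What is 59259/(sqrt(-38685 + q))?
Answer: -19753*I*sqrt(39747)/13249 ≈ -297.24*I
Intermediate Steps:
q = -1062 (q = (4/(-4))*1062 = (4*(-1/4))*1062 = -1*1062 = -1062)
59259/(sqrt(-38685 + q)) = 59259/(sqrt(-38685 - 1062)) = 59259/(sqrt(-39747)) = 59259/((I*sqrt(39747))) = 59259*(-I*sqrt(39747)/39747) = -19753*I*sqrt(39747)/13249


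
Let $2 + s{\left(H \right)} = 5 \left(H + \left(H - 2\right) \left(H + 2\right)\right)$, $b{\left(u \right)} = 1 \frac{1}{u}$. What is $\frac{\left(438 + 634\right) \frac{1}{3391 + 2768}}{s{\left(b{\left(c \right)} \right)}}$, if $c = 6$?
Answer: $- \frac{12864}{1554121} \approx -0.0082773$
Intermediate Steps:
$b{\left(u \right)} = \frac{1}{u}$
$s{\left(H \right)} = -2 + 5 H + 5 \left(-2 + H\right) \left(2 + H\right)$ ($s{\left(H \right)} = -2 + 5 \left(H + \left(H - 2\right) \left(H + 2\right)\right) = -2 + 5 \left(H + \left(-2 + H\right) \left(2 + H\right)\right) = -2 + \left(5 H + 5 \left(-2 + H\right) \left(2 + H\right)\right) = -2 + 5 H + 5 \left(-2 + H\right) \left(2 + H\right)$)
$\frac{\left(438 + 634\right) \frac{1}{3391 + 2768}}{s{\left(b{\left(c \right)} \right)}} = \frac{\left(438 + 634\right) \frac{1}{3391 + 2768}}{-22 + \frac{5}{6} + 5 \left(\frac{1}{6}\right)^{2}} = \frac{1072 \cdot \frac{1}{6159}}{-22 + 5 \cdot \frac{1}{6} + \frac{5}{36}} = \frac{1072 \cdot \frac{1}{6159}}{-22 + \frac{5}{6} + 5 \cdot \frac{1}{36}} = \frac{1072}{6159 \left(-22 + \frac{5}{6} + \frac{5}{36}\right)} = \frac{1072}{6159 \left(- \frac{757}{36}\right)} = \frac{1072}{6159} \left(- \frac{36}{757}\right) = - \frac{12864}{1554121}$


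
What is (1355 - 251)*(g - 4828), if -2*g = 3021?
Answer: -6997704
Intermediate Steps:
g = -3021/2 (g = -1/2*3021 = -3021/2 ≈ -1510.5)
(1355 - 251)*(g - 4828) = (1355 - 251)*(-3021/2 - 4828) = 1104*(-12677/2) = -6997704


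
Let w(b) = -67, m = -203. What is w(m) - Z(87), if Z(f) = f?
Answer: -154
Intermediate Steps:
w(m) - Z(87) = -67 - 1*87 = -67 - 87 = -154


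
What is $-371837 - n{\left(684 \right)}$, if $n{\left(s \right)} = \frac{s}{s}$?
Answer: $-371838$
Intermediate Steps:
$n{\left(s \right)} = 1$
$-371837 - n{\left(684 \right)} = -371837 - 1 = -371838$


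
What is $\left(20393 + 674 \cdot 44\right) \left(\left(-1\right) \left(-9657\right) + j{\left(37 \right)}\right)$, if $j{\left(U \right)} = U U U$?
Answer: $3018455190$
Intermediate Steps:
$j{\left(U \right)} = U^{3}$ ($j{\left(U \right)} = U^{2} U = U^{3}$)
$\left(20393 + 674 \cdot 44\right) \left(\left(-1\right) \left(-9657\right) + j{\left(37 \right)}\right) = \left(20393 + 674 \cdot 44\right) \left(\left(-1\right) \left(-9657\right) + 37^{3}\right) = \left(20393 + 29656\right) \left(9657 + 50653\right) = 50049 \cdot 60310 = 3018455190$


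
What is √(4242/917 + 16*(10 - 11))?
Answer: I*√195190/131 ≈ 3.3725*I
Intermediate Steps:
√(4242/917 + 16*(10 - 11)) = √(4242*(1/917) + 16*(-1)) = √(606/131 - 16) = √(-1490/131) = I*√195190/131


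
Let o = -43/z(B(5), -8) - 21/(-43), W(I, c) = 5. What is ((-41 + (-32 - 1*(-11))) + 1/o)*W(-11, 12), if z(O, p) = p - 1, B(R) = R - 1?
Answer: -629845/2038 ≈ -309.05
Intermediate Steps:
B(R) = -1 + R
z(O, p) = -1 + p
o = 2038/387 (o = -43/(-1 - 8) - 21/(-43) = -43/(-9) - 21*(-1/43) = -43*(-1/9) + 21/43 = 43/9 + 21/43 = 2038/387 ≈ 5.2662)
((-41 + (-32 - 1*(-11))) + 1/o)*W(-11, 12) = ((-41 + (-32 - 1*(-11))) + 1/(2038/387))*5 = ((-41 + (-32 + 11)) + 387/2038)*5 = ((-41 - 21) + 387/2038)*5 = (-62 + 387/2038)*5 = -125969/2038*5 = -629845/2038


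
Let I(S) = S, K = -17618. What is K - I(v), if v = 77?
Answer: -17695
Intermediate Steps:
K - I(v) = -17618 - 1*77 = -17618 - 77 = -17695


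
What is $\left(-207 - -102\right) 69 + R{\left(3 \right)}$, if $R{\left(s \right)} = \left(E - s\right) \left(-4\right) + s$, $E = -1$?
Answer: $-7226$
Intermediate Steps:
$R{\left(s \right)} = 4 + 5 s$ ($R{\left(s \right)} = \left(-1 - s\right) \left(-4\right) + s = \left(4 + 4 s\right) + s = 4 + 5 s$)
$\left(-207 - -102\right) 69 + R{\left(3 \right)} = \left(-207 - -102\right) 69 + \left(4 + 5 \cdot 3\right) = \left(-207 + 102\right) 69 + \left(4 + 15\right) = \left(-105\right) 69 + 19 = -7245 + 19 = -7226$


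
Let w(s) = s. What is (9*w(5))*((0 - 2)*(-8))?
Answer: 720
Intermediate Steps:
(9*w(5))*((0 - 2)*(-8)) = (9*5)*((0 - 2)*(-8)) = 45*(-2*(-8)) = 45*16 = 720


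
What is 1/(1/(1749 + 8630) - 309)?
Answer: -10379/3207110 ≈ -0.0032362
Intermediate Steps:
1/(1/(1749 + 8630) - 309) = 1/(1/10379 - 309) = 1/(-3207110/10379) = -10379/3207110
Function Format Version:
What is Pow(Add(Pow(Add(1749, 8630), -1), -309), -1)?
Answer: Rational(-10379, 3207110) ≈ -0.0032362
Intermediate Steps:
Pow(Add(Pow(Add(1749, 8630), -1), -309), -1) = Pow(Add(Pow(10379, -1), -309), -1) = Pow(Add(Rational(1, 10379), -309), -1) = Pow(Rational(-3207110, 10379), -1) = Rational(-10379, 3207110)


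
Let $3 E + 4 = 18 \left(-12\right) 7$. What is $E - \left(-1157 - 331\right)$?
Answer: $\frac{2948}{3} \approx 982.67$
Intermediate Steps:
$E = - \frac{1516}{3}$ ($E = - \frac{4}{3} + \frac{18 \left(-12\right) 7}{3} = - \frac{4}{3} + \frac{\left(-216\right) 7}{3} = - \frac{4}{3} + \frac{1}{3} \left(-1512\right) = - \frac{4}{3} - 504 = - \frac{1516}{3} \approx -505.33$)
$E - \left(-1157 - 331\right) = - \frac{1516}{3} - \left(-1157 - 331\right) = - \frac{1516}{3} - -1488 = - \frac{1516}{3} + 1488 = \frac{2948}{3}$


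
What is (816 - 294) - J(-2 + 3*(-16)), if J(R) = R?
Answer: 572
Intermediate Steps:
(816 - 294) - J(-2 + 3*(-16)) = (816 - 294) - (-2 + 3*(-16)) = 522 - (-2 - 48) = 522 - 1*(-50) = 522 + 50 = 572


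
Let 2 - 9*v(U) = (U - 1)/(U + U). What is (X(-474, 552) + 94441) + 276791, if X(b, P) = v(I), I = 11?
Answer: 36751985/99 ≈ 3.7123e+5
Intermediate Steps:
v(U) = 2/9 - (-1 + U)/(18*U) (v(U) = 2/9 - (U - 1)/(9*(U + U)) = 2/9 - (-1 + U)/(9*(2*U)) = 2/9 - (-1 + U)*1/(2*U)/9 = 2/9 - (-1 + U)/(18*U))
X(b, P) = 17/99 (X(b, P) = (1/18)*(1 + 3*11)/11 = (1/18)*(1/11)*(1 + 33) = (1/18)*(1/11)*34 = 17/99)
(X(-474, 552) + 94441) + 276791 = (17/99 + 94441) + 276791 = 9349676/99 + 276791 = 36751985/99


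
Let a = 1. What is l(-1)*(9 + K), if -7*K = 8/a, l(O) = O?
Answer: -55/7 ≈ -7.8571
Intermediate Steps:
K = -8/7 (K = -8/(7*1) = -8/7 ≈ -1.1429)
l(-1)*(9 + K) = -(9 - 8/7) = -1*55/7 = -55/7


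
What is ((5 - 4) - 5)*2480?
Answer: -9920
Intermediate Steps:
((5 - 4) - 5)*2480 = (1 - 5)*2480 = -4*2480 = -9920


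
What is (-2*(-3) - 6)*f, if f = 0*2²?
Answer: 0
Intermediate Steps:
f = 0 (f = 0*4 = 0)
(-2*(-3) - 6)*f = (-2*(-3) - 6)*0 = (6 - 6)*0 = 0*0 = 0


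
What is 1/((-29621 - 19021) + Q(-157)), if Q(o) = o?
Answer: -1/48799 ≈ -2.0492e-5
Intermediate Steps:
1/((-29621 - 19021) + Q(-157)) = 1/((-29621 - 19021) - 157) = 1/(-48642 - 157) = 1/(-48799) = -1/48799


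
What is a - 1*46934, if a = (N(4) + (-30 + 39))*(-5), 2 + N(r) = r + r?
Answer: -47009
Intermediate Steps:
N(r) = -2 + 2*r (N(r) = -2 + (r + r) = -2 + 2*r)
a = -75 (a = ((-2 + 2*4) + (-30 + 39))*(-5) = ((-2 + 8) + 9)*(-5) = (6 + 9)*(-5) = 15*(-5) = -75)
a - 1*46934 = -75 - 1*46934 = -75 - 46934 = -47009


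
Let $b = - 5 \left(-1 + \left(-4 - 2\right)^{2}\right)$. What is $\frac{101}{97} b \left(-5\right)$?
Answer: $\frac{88375}{97} \approx 911.08$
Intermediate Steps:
$b = -175$ ($b = - 5 \left(-1 + \left(-6\right)^{2}\right) = - 5 \left(-1 + 36\right) = \left(-5\right) 35 = -175$)
$\frac{101}{97} b \left(-5\right) = \frac{101}{97} \left(-175\right) \left(-5\right) = \left(- \frac{17675}{97}\right) \left(-5\right) = \frac{88375}{97}$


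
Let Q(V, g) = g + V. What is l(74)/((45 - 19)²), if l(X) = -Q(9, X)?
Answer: -83/676 ≈ -0.12278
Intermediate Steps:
Q(V, g) = V + g
l(X) = -9 - X (l(X) = -(9 + X) = -9 - X)
l(74)/((45 - 19)²) = (-9 - 1*74)/((45 - 19)²) = (-9 - 74)/(26²) = -83/676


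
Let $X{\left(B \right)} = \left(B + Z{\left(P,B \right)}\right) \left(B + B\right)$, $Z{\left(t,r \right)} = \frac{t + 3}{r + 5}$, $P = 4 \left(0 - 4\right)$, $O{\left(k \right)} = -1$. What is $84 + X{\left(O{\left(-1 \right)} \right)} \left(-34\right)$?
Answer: $-205$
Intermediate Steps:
$P = -16$ ($P = 4 \left(-4\right) = -16$)
$Z{\left(t,r \right)} = \frac{3 + t}{5 + r}$
$X{\left(B \right)} = 2 B \left(B - \frac{13}{5 + B}\right)$ ($X{\left(B \right)} = \left(B + \frac{3 - 16}{5 + B}\right) \left(B + B\right) = \left(B + \frac{1}{5 + B} \left(-13\right)\right) 2 B = \left(B - \frac{13}{5 + B}\right) 2 B = 2 B \left(B - \frac{13}{5 + B}\right)$)
$84 + X{\left(O{\left(-1 \right)} \right)} \left(-34\right) = 84 + 2 \left(-1\right) \frac{1}{5 - 1} \left(-13 - \left(5 - 1\right)\right) \left(-34\right) = 84 + 2 \left(-1\right) \frac{1}{4} \left(-13 - 4\right) \left(-34\right) = 84 + 2 \left(-1\right) \frac{1}{4} \left(-17\right) \left(-34\right) = 84 + \frac{17}{2} \left(-34\right) = 84 - 289 = -205$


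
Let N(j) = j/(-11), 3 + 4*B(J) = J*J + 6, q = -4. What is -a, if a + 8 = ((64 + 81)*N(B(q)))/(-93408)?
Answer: 32876861/4109952 ≈ 7.9993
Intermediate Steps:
B(J) = ¾ + J²/4 (B(J) = -¾ + (J*J + 6)/4 = -¾ + (J² + 6)/4 = -¾ + (6 + J²)/4 = -¾ + (3/2 + J²/4) = ¾ + J²/4)
N(j) = -j/11 (N(j) = j*(-1/11) = -j/11)
a = -32876861/4109952 (a = -8 + ((64 + 81)*(-(¾ + (¼)*(-4)²)/11))/(-93408) = -8 + (145*(-(¾ + (¼)*16)/11))*(-1/93408) = -8 + (145*(-(¾ + 4)/11))*(-1/93408) = -8 + (145*(-1/11*19/4))*(-1/93408) = -8 + (145*(-19/44))*(-1/93408) = -8 - 2755/44*(-1/93408) = -8 + 2755/4109952 = -32876861/4109952 ≈ -7.9993)
-a = -1*(-32876861/4109952) = 32876861/4109952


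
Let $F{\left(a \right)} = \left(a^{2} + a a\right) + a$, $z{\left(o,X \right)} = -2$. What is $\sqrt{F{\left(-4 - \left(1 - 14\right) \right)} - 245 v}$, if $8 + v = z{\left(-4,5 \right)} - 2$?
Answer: $\sqrt{3111} \approx 55.776$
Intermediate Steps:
$v = -12$ ($v = -8 - 4 = -12$)
$F{\left(a \right)} = a + 2 a^{2}$ ($F{\left(a \right)} = \left(a^{2} + a^{2}\right) + a = 2 a^{2} + a = a + 2 a^{2}$)
$\sqrt{F{\left(-4 - \left(1 - 14\right) \right)} - 245 v} = \sqrt{\left(-4 - \left(1 - 14\right)\right) \left(1 + 2 \left(-4 - \left(1 - 14\right)\right)\right) - -2940} = \sqrt{\left(-4 - \left(1 - 14\right)\right) \left(1 + 2 \left(-4 - \left(1 - 14\right)\right)\right) + 2940} = \sqrt{\left(-4 - -13\right) \left(1 + 2 \left(-4 - -13\right)\right) + 2940} = \sqrt{\left(-4 + 13\right) \left(1 + 2 \left(-4 + 13\right)\right) + 2940} = \sqrt{9 \left(1 + 2 \cdot 9\right) + 2940} = \sqrt{9 \left(1 + 18\right) + 2940} = \sqrt{9 \cdot 19 + 2940} = \sqrt{171 + 2940} = \sqrt{3111}$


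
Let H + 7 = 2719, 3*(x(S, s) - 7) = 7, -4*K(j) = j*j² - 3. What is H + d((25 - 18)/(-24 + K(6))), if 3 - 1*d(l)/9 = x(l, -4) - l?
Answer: 273381/103 ≈ 2654.2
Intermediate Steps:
K(j) = ¾ - j³/4 (K(j) = -(j*j² - 3)/4 = -(j³ - 3)/4 = -(-3 + j³)/4 = ¾ - j³/4)
x(S, s) = 28/3 (x(S, s) = 7 + (⅓)*7 = 7 + 7/3 = 28/3)
d(l) = -57 + 9*l (d(l) = 27 - 9*(28/3 - l) = 27 + (-84 + 9*l) = -57 + 9*l)
H = 2712 (H = -7 + 2719 = 2712)
H + d((25 - 18)/(-24 + K(6))) = 2712 + (-57 + 9*((25 - 18)/(-24 + (¾ - ¼*6³)))) = 2712 + (-57 + 9*(7/(-24 + (¾ - ¼*216)))) = 2712 + (-57 + 9*(7/(-24 + (¾ - 54)))) = 2712 + (-57 + 9*(7/(-24 - 213/4))) = 2712 + (-57 + 9*(7/(-309/4))) = 2712 + (-57 + 9*(7*(-4/309))) = 2712 + (-57 + 9*(-28/309)) = 2712 + (-57 - 84/103) = 2712 - 5955/103 = 273381/103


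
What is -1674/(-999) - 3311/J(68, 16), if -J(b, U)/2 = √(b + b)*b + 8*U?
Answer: 42803/32190 + 5117*√34/13920 ≈ 3.4732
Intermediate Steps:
J(b, U) = -16*U - 2*√2*b^(3/2) (J(b, U) = -2*(√(b + b)*b + 8*U) = -2*(√(2*b)*b + 8*U) = -2*((√2*√b)*b + 8*U) = -2*(√2*b^(3/2) + 8*U) = -2*(8*U + √2*b^(3/2)) = -16*U - 2*√2*b^(3/2))
-1674/(-999) - 3311/J(68, 16) = -1674/(-999) - 3311/(-16*16 - 2*√2*68^(3/2)) = -1674*(-1/999) - 3311/(-256 - 2*√2*136*√17) = 62/37 - 3311/(-256 - 272*√34)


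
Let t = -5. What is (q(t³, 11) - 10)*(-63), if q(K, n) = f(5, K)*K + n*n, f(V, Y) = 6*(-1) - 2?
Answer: -69993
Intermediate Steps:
f(V, Y) = -8 (f(V, Y) = -6 - 2 = -8)
q(K, n) = n² - 8*K (q(K, n) = -8*K + n*n = -8*K + n² = n² - 8*K)
(q(t³, 11) - 10)*(-63) = ((11² - 8*(-5)³) - 10)*(-63) = ((121 - 8*(-125)) - 10)*(-63) = ((121 + 1000) - 10)*(-63) = (1121 - 10)*(-63) = 1111*(-63) = -69993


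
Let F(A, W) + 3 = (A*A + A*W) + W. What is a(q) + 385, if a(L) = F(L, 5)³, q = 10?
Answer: 3512193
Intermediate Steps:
F(A, W) = -3 + W + A² + A*W (F(A, W) = -3 + ((A*A + A*W) + W) = -3 + ((A² + A*W) + W) = -3 + (W + A² + A*W) = -3 + W + A² + A*W)
a(L) = (2 + L² + 5*L)³ (a(L) = (-3 + 5 + L² + L*5)³ = (-3 + 5 + L² + 5*L)³ = (2 + L² + 5*L)³)
a(q) + 385 = (2 + 10² + 5*10)³ + 385 = (2 + 100 + 50)³ + 385 = 152³ + 385 = 3511808 + 385 = 3512193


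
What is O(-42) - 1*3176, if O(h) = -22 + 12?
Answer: -3186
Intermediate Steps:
O(h) = -10
O(-42) - 1*3176 = -10 - 1*3176 = -10 - 3176 = -3186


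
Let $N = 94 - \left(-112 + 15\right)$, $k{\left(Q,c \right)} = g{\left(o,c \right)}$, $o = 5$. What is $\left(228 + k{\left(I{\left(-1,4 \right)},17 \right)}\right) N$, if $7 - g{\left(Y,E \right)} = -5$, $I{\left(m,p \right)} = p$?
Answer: $45840$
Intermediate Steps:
$g{\left(Y,E \right)} = 12$ ($g{\left(Y,E \right)} = 7 - -5 = 7 + 5 = 12$)
$k{\left(Q,c \right)} = 12$
$N = 191$ ($N = 94 - -97 = 94 + 97 = 191$)
$\left(228 + k{\left(I{\left(-1,4 \right)},17 \right)}\right) N = \left(228 + 12\right) 191 = 240 \cdot 191 = 45840$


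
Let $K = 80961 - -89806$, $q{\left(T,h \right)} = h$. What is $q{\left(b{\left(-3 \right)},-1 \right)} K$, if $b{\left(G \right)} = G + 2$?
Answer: $-170767$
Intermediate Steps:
$b{\left(G \right)} = 2 + G$
$K = 170767$ ($K = 80961 + 89806 = 170767$)
$q{\left(b{\left(-3 \right)},-1 \right)} K = \left(-1\right) 170767 = -170767$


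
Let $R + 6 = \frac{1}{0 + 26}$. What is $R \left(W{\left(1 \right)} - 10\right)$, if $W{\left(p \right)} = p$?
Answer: $\frac{1395}{26} \approx 53.654$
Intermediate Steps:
$R = - \frac{155}{26}$ ($R = -6 + \frac{1}{0 + 26} = -6 + \frac{1}{26} = - \frac{155}{26} \approx -5.9615$)
$R \left(W{\left(1 \right)} - 10\right) = - \frac{155 \left(1 - 10\right)}{26} = \left(- \frac{155}{26}\right) \left(-9\right) = \frac{1395}{26}$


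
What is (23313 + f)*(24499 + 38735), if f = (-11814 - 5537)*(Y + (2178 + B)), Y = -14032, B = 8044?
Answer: 4181703814782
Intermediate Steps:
f = 66107310 (f = (-11814 - 5537)*(-14032 + (2178 + 8044)) = -17351*(-14032 + 10222) = -17351*(-3810) = 66107310)
(23313 + f)*(24499 + 38735) = (23313 + 66107310)*(24499 + 38735) = 66130623*63234 = 4181703814782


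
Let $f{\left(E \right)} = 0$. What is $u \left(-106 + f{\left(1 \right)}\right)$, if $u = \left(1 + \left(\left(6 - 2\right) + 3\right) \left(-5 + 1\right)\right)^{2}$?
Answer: $-77274$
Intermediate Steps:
$u = 729$ ($u = \left(1 + \left(4 + 3\right) \left(-4\right)\right)^{2} = \left(1 + 7 \left(-4\right)\right)^{2} = \left(1 - 28\right)^{2} = \left(-27\right)^{2} = 729$)
$u \left(-106 + f{\left(1 \right)}\right) = 729 \left(-106 + 0\right) = 729 \left(-106\right) = -77274$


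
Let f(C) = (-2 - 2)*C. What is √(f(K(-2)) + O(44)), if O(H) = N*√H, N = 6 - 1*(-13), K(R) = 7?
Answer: √(-28 + 38*√11) ≈ 9.9011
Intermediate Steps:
N = 19 (N = 6 + 13 = 19)
O(H) = 19*√H
f(C) = -4*C
√(f(K(-2)) + O(44)) = √(-4*7 + 19*√44) = √(-28 + 19*(2*√11)) = √(-28 + 38*√11)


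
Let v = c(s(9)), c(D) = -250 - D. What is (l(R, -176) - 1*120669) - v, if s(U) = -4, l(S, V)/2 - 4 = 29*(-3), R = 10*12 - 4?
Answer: -120589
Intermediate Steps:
R = 116 (R = 120 - 4 = 116)
l(S, V) = -166 (l(S, V) = 8 + 2*(29*(-3)) = 8 + 2*(-87) = 8 - 174 = -166)
v = -246 (v = -250 - 1*(-4) = -250 + 4 = -246)
(l(R, -176) - 1*120669) - v = (-166 - 1*120669) - 1*(-246) = (-166 - 120669) + 246 = -120835 + 246 = -120589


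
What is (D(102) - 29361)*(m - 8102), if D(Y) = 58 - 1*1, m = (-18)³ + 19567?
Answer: -165069432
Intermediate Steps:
m = 13735 (m = -5832 + 19567 = 13735)
D(Y) = 57 (D(Y) = 58 - 1 = 57)
(D(102) - 29361)*(m - 8102) = (57 - 29361)*(13735 - 8102) = -29304*5633 = -165069432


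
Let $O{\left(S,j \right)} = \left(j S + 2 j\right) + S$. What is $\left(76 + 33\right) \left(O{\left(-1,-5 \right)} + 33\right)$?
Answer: $2943$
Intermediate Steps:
$O{\left(S,j \right)} = S + 2 j + S j$ ($O{\left(S,j \right)} = \left(S j + 2 j\right) + S = \left(2 j + S j\right) + S = S + 2 j + S j$)
$\left(76 + 33\right) \left(O{\left(-1,-5 \right)} + 33\right) = \left(76 + 33\right) \left(\left(-1 + 2 \left(-5\right) - -5\right) + 33\right) = 109 \left(\left(-1 - 10 + 5\right) + 33\right) = 109 \left(-6 + 33\right) = 109 \cdot 27 = 2943$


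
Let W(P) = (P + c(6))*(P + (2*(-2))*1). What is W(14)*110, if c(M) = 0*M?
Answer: 15400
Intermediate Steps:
c(M) = 0
W(P) = P*(-4 + P) (W(P) = (P + 0)*(P + (2*(-2))*1) = P*(P - 4*1) = P*(P - 4) = P*(-4 + P))
W(14)*110 = (14*(-4 + 14))*110 = (14*10)*110 = 140*110 = 15400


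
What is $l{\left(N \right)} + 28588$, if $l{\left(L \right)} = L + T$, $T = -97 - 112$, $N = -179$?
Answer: $28200$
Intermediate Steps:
$T = -209$ ($T = -97 - 112 = -209$)
$l{\left(L \right)} = -209 + L$ ($l{\left(L \right)} = L - 209 = -209 + L$)
$l{\left(N \right)} + 28588 = \left(-209 - 179\right) + 28588 = -388 + 28588 = 28200$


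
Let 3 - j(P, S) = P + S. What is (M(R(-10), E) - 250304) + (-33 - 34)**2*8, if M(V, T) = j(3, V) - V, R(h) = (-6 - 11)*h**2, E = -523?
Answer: -210992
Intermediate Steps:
j(P, S) = 3 - P - S (j(P, S) = 3 - (P + S) = 3 + (-P - S) = 3 - P - S)
R(h) = -17*h**2
M(V, T) = -2*V (M(V, T) = (3 - 1*3 - V) - V = (3 - 3 - V) - V = -V - V = -2*V)
(M(R(-10), E) - 250304) + (-33 - 34)**2*8 = (-(-34)*(-10)**2 - 250304) + (-33 - 34)**2*8 = (-(-34)*100 - 250304) + (-67)**2*8 = (-2*(-1700) - 250304) + 4489*8 = (3400 - 250304) + 35912 = -246904 + 35912 = -210992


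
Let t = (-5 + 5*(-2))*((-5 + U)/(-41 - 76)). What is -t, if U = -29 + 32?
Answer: 10/39 ≈ 0.25641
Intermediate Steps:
U = 3
t = -10/39 (t = (-5 + 5*(-2))*((-5 + 3)/(-41 - 76)) = (-5 - 10)*(-2/(-117)) = -(-30)*(-1)/117 = -15*2/117 = -10/39 ≈ -0.25641)
-t = -1*(-10/39) = 10/39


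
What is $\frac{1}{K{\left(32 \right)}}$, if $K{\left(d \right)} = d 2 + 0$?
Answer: $\frac{1}{64} \approx 0.015625$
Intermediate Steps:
$K{\left(d \right)} = 2 d$ ($K{\left(d \right)} = 2 d + 0 = 2 d$)
$\frac{1}{K{\left(32 \right)}} = \frac{1}{2 \cdot 32} = \frac{1}{64}$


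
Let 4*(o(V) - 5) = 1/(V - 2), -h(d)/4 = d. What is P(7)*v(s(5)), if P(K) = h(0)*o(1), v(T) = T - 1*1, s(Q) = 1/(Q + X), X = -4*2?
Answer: 0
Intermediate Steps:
X = -8
h(d) = -4*d
o(V) = 5 + 1/(4*(-2 + V)) (o(V) = 5 + 1/(4*(V - 2)) = 5 + 1/(4*(-2 + V)))
s(Q) = 1/(-8 + Q) (s(Q) = 1/(Q - 8) = 1/(-8 + Q))
v(T) = -1 + T (v(T) = T - 1 = -1 + T)
P(K) = 0 (P(K) = (-4*0)*((-39 + 20*1)/(4*(-2 + 1))) = 0*((¼)*(-39 + 20)/(-1)) = 0*((¼)*(-1)*(-19)) = 0*(19/4) = 0)
P(7)*v(s(5)) = 0*(-1 + 1/(-8 + 5)) = 0*(-1 + 1/(-3)) = 0*(-1 - ⅓) = 0*(-4/3) = 0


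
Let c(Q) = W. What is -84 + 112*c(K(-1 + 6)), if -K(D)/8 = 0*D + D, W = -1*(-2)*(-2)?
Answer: -532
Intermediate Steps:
W = -4 (W = 2*(-2) = -4)
K(D) = -8*D (K(D) = -8*(0*D + D) = -8*(0 + D) = -8*D)
c(Q) = -4
-84 + 112*c(K(-1 + 6)) = -84 + 112*(-4) = -84 - 448 = -532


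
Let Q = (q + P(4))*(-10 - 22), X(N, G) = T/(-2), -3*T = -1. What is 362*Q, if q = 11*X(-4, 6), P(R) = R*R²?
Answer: -2160416/3 ≈ -7.2014e+5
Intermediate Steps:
T = ⅓ (T = -⅓*(-1) = ⅓ ≈ 0.33333)
P(R) = R³
X(N, G) = -⅙ (X(N, G) = (⅓)/(-2) = (⅓)*(-½) = -⅙)
q = -11/6 (q = 11*(-⅙) = -11/6 ≈ -1.8333)
Q = -5968/3 (Q = (-11/6 + 4³)*(-10 - 22) = (-11/6 + 64)*(-32) = (373/6)*(-32) = -5968/3 ≈ -1989.3)
362*Q = 362*(-5968/3) = -2160416/3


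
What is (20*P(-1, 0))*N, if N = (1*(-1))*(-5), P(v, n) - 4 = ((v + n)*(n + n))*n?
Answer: 400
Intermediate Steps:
P(v, n) = 4 + 2*n²*(n + v) (P(v, n) = 4 + ((v + n)*(n + n))*n = 4 + ((n + v)*(2*n))*n = 4 + (2*n*(n + v))*n = 4 + 2*n²*(n + v))
N = 5 (N = -1*(-5) = 5)
(20*P(-1, 0))*N = (20*(4 + 2*0³ + 2*(-1)*0²))*5 = (20*(4 + 2*0 + 2*(-1)*0))*5 = (20*(4 + 0 + 0))*5 = (20*4)*5 = 80*5 = 400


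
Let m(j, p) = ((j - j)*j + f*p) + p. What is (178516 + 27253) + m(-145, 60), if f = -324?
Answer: 186389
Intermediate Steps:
m(j, p) = -323*p (m(j, p) = ((j - j)*j - 324*p) + p = (0*j - 324*p) + p = (0 - 324*p) + p = -324*p + p = -323*p)
(178516 + 27253) + m(-145, 60) = (178516 + 27253) - 323*60 = 205769 - 19380 = 186389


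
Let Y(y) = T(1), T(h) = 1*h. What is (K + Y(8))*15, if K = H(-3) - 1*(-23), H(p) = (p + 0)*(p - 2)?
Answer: 585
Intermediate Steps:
T(h) = h
H(p) = p*(-2 + p)
Y(y) = 1
K = 38 (K = -3*(-2 - 3) - 1*(-23) = -3*(-5) + 23 = 15 + 23 = 38)
(K + Y(8))*15 = (38 + 1)*15 = 39*15 = 585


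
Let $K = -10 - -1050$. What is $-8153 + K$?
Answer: $-7113$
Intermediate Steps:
$K = 1040$ ($K = -10 + 1050 = 1040$)
$-8153 + K = -8153 + 1040 = -7113$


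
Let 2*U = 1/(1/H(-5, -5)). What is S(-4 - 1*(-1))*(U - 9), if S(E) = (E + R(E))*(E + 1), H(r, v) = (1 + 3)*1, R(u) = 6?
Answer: 42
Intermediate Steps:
H(r, v) = 4 (H(r, v) = 4*1 = 4)
S(E) = (1 + E)*(6 + E) (S(E) = (E + 6)*(E + 1) = (6 + E)*(1 + E) = (1 + E)*(6 + E))
U = 2 (U = 1/(2*(1/4)) = 1/(2*(¼)) = (½)*4 = 2)
S(-4 - 1*(-1))*(U - 9) = (6 + (-4 - 1*(-1))² + 7*(-4 - 1*(-1)))*(2 - 9) = (6 + (-4 + 1)² + 7*(-4 + 1))*(-7) = (6 + (-3)² + 7*(-3))*(-7) = (6 + 9 - 21)*(-7) = -6*(-7) = 42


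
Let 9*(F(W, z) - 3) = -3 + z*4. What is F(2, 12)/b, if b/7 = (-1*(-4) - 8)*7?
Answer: -2/49 ≈ -0.040816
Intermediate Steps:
F(W, z) = 8/3 + 4*z/9 (F(W, z) = 3 + (-3 + z*4)/9 = 3 + (-3 + 4*z)/9 = 3 + (-1/3 + 4*z/9) = 8/3 + 4*z/9)
b = -196 (b = 7*((-1*(-4) - 8)*7) = 7*((4 - 8)*7) = 7*(-4*7) = 7*(-28) = -196)
F(2, 12)/b = (8/3 + (4/9)*12)/(-196) = (8/3 + 16/3)*(-1/196) = 8*(-1/196) = -2/49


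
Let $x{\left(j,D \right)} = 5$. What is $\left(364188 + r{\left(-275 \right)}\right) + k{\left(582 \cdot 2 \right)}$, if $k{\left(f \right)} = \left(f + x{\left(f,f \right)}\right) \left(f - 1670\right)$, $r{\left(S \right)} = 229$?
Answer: $-227097$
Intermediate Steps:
$k{\left(f \right)} = \left(-1670 + f\right) \left(5 + f\right)$ ($k{\left(f \right)} = \left(f + 5\right) \left(f - 1670\right) = \left(5 + f\right) \left(-1670 + f\right) = \left(-1670 + f\right) \left(5 + f\right)$)
$\left(364188 + r{\left(-275 \right)}\right) + k{\left(582 \cdot 2 \right)} = \left(364188 + 229\right) - \left(8350 - 1354896 + 1665 \cdot 582 \cdot 2\right) = 364417 - \left(1946410 - 1354896\right) = 364417 - 591514 = -227097$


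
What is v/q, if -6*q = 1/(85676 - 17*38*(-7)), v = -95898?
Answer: 51898846824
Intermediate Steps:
q = -1/541188 (q = -1/(6*(85676 - 17*38*(-7))) = -1/(6*(85676 - 646*(-7))) = -1/(6*(85676 + 4522)) = -⅙/90198 = -⅙*1/90198 = -1/541188 ≈ -1.8478e-6)
v/q = -95898/(-1/541188) = -95898*(-541188) = 51898846824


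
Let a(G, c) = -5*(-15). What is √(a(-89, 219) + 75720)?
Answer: √75795 ≈ 275.31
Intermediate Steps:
a(G, c) = 75
√(a(-89, 219) + 75720) = √(75 + 75720) = √75795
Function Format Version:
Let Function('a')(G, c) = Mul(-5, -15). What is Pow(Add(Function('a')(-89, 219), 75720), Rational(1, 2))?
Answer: Pow(75795, Rational(1, 2)) ≈ 275.31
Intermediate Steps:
Function('a')(G, c) = 75
Pow(Add(Function('a')(-89, 219), 75720), Rational(1, 2)) = Pow(Add(75, 75720), Rational(1, 2)) = Pow(75795, Rational(1, 2))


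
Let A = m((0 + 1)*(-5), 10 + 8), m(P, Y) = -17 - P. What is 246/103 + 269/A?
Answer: -24755/1236 ≈ -20.028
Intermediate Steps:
A = -12 (A = -17 - (0 + 1)*(-5) = -17 - (-5) = -17 - 1*(-5) = -17 + 5 = -12)
246/103 + 269/A = 246/103 + 269/(-12) = 246*(1/103) + 269*(-1/12) = 246/103 - 269/12 = -24755/1236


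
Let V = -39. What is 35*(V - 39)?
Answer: -2730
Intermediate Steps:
35*(V - 39) = 35*(-39 - 39) = 35*(-78) = -2730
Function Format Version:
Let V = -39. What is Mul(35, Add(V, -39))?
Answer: -2730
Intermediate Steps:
Mul(35, Add(V, -39)) = Mul(35, Add(-39, -39)) = Mul(35, -78) = -2730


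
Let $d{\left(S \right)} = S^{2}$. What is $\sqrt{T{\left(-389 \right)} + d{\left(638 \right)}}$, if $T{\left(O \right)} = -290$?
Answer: $\sqrt{406754} \approx 637.77$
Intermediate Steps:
$\sqrt{T{\left(-389 \right)} + d{\left(638 \right)}} = \sqrt{-290 + 638^{2}} = \sqrt{-290 + 407044} = \sqrt{406754}$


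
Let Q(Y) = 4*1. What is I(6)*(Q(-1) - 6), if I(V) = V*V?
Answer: -72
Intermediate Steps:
Q(Y) = 4
I(V) = V²
I(6)*(Q(-1) - 6) = 6²*(4 - 6) = 36*(-2) = -72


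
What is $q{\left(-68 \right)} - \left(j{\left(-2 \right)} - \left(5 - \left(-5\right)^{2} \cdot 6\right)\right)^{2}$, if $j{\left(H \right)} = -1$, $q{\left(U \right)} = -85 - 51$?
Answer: $-20872$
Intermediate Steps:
$q{\left(U \right)} = -136$ ($q{\left(U \right)} = -85 - 51 = -136$)
$q{\left(-68 \right)} - \left(j{\left(-2 \right)} - \left(5 - \left(-5\right)^{2} \cdot 6\right)\right)^{2} = -136 - \left(-1 - \left(5 - \left(-5\right)^{2} \cdot 6\right)\right)^{2} = -136 - \left(-1 + \left(25 \cdot 6 - 5\right)\right)^{2} = -136 - \left(-1 + \left(150 - 5\right)\right)^{2} = -136 - \left(-1 + 145\right)^{2} = -136 - 144^{2} = -136 - 20736 = -20872$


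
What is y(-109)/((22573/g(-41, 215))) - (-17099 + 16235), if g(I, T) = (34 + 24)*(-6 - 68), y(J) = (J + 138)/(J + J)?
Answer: 2125897082/2460457 ≈ 864.03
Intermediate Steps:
y(J) = (138 + J)/(2*J) (y(J) = (138 + J)/((2*J)) = (138 + J)*(1/(2*J)) = (138 + J)/(2*J))
g(I, T) = -4292 (g(I, T) = 58*(-74) = -4292)
y(-109)/((22573/g(-41, 215))) - (-17099 + 16235) = ((½)*(138 - 109)/(-109))/((22573/(-4292))) - (-17099 + 16235) = ((½)*(-1/109)*29)/((22573*(-1/4292))) - 1*(-864) = -29/(218*(-22573/4292)) + 864 = -29/218*(-4292/22573) + 864 = 62234/2460457 + 864 = 2125897082/2460457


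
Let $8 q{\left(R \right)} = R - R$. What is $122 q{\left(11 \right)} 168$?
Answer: $0$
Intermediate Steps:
$q{\left(R \right)} = 0$ ($q{\left(R \right)} = \frac{R - R}{8} = \frac{1}{8} \cdot 0 = 0$)
$122 q{\left(11 \right)} 168 = 122 \cdot 0 \cdot 168 = 0 \cdot 168 = 0$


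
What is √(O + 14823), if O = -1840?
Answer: √12983 ≈ 113.94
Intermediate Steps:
√(O + 14823) = √(-1840 + 14823) = √12983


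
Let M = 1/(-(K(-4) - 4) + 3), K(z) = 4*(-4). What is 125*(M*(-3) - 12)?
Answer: -34875/23 ≈ -1516.3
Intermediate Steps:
K(z) = -16
M = 1/23 (M = 1/(-(-16 - 4) + 3) = 1/(-1*(-20) + 3) = 1/(20 + 3) = 1/23 ≈ 0.043478)
125*(M*(-3) - 12) = 125*((1/23)*(-3) - 12) = 125*(-3/23 - 12) = 125*(-279/23) = -34875/23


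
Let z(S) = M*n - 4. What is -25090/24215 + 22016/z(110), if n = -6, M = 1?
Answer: -53336834/24215 ≈ -2202.6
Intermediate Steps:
z(S) = -10 (z(S) = 1*(-6) - 4 = -6 - 4 = -10)
-25090/24215 + 22016/z(110) = -25090/24215 + 22016/(-10) = -25090*1/24215 + 22016*(-1/10) = -5018/4843 - 11008/5 = -53336834/24215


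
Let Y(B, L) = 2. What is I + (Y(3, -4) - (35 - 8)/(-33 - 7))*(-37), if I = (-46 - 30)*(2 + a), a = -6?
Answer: 8201/40 ≈ 205.02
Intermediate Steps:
I = 304 (I = (-46 - 30)*(2 - 6) = -76*(-4) = 304)
I + (Y(3, -4) - (35 - 8)/(-33 - 7))*(-37) = 304 + (2 - (35 - 8)/(-33 - 7))*(-37) = 304 + (2 - 27/(-40))*(-37) = 304 + (2 - 27*(-1)/40)*(-37) = 304 + (2 - 1*(-27/40))*(-37) = 304 + (2 + 27/40)*(-37) = 304 + (107/40)*(-37) = 304 - 3959/40 = 8201/40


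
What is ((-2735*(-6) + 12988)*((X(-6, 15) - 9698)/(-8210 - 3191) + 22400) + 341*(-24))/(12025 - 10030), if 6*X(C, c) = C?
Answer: 7507923620618/22744995 ≈ 3.3009e+5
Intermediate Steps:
X(C, c) = C/6
((-2735*(-6) + 12988)*((X(-6, 15) - 9698)/(-8210 - 3191) + 22400) + 341*(-24))/(12025 - 10030) = ((-2735*(-6) + 12988)*(((⅙)*(-6) - 9698)/(-8210 - 3191) + 22400) + 341*(-24))/(12025 - 10030) = ((-1*(-16410) + 12988)*((-1 - 9698)/(-11401) + 22400) - 8184)/1995 = ((16410 + 12988)*(-9699*(-1/11401) + 22400) - 8184)*(1/1995) = (29398*(9699/11401 + 22400) - 8184)*(1/1995) = (29398*(255392099/11401) - 8184)*(1/1995) = (7508016926402/11401 - 8184)*(1/1995) = (7507923620618/11401)*(1/1995) = 7507923620618/22744995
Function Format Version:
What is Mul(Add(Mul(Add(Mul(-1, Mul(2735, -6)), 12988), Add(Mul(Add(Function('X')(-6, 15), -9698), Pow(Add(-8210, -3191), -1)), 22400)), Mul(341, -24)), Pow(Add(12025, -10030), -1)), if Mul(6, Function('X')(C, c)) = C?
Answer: Rational(7507923620618, 22744995) ≈ 3.3009e+5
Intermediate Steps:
Function('X')(C, c) = Mul(Rational(1, 6), C)
Mul(Add(Mul(Add(Mul(-1, Mul(2735, -6)), 12988), Add(Mul(Add(Function('X')(-6, 15), -9698), Pow(Add(-8210, -3191), -1)), 22400)), Mul(341, -24)), Pow(Add(12025, -10030), -1)) = Mul(Add(Mul(Add(Mul(-1, Mul(2735, -6)), 12988), Add(Mul(Add(Mul(Rational(1, 6), -6), -9698), Pow(Add(-8210, -3191), -1)), 22400)), Mul(341, -24)), Pow(Add(12025, -10030), -1)) = Mul(Add(Mul(Add(Mul(-1, -16410), 12988), Add(Mul(Add(-1, -9698), Pow(-11401, -1)), 22400)), -8184), Pow(1995, -1)) = Mul(Add(Mul(Add(16410, 12988), Add(Mul(-9699, Rational(-1, 11401)), 22400)), -8184), Rational(1, 1995)) = Mul(Add(Mul(29398, Add(Rational(9699, 11401), 22400)), -8184), Rational(1, 1995)) = Mul(Add(Mul(29398, Rational(255392099, 11401)), -8184), Rational(1, 1995)) = Mul(Add(Rational(7508016926402, 11401), -8184), Rational(1, 1995)) = Mul(Rational(7507923620618, 11401), Rational(1, 1995)) = Rational(7507923620618, 22744995)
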